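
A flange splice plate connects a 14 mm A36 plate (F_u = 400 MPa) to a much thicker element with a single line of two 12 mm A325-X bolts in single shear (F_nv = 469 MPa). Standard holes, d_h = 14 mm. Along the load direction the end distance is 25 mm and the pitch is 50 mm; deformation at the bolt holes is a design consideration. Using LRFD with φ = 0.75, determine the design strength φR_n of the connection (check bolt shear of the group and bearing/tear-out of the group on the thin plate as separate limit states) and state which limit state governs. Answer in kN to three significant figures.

79.6 kN (bolt shear governs)

Bolt shear: A_b = π·12²/4 = 113.1 mm²; R_n = 469 × 113.1 × 2 × 1 / 1000 = 106.1 kN → 0.75 × 106.1 = 79.6 kN.
Bearing (1.2 l_c t F_u ≤ 2.4 d t F_u): upper limit = 2.4·12·14·400 / 1000 = 161.3 kN.
  Edge l_c = 25 − 14/2 = 18 → r_n = 121 kN; interior l_c = 50 − 14 = 36 → r_n = 161.3 kN.
  R_n,bearing = 1·121 + 1·161.3 = 282.2 kN → 0.75 × 282.2 = 212 kN.
Bolt shear governs: 79.6 kN.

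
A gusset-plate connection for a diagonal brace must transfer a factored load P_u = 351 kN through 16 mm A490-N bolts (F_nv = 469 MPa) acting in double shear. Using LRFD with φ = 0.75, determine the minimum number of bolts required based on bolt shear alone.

A_b = π·16²/4 = 201.1 mm².
Per-bolt design strength φR_n = 0.75 × 469 × 201.1 × 2 / 1000 = 141.4 kN.
n ≥ 351 / 141.4 = 2.481 → use 3 bolts.

3 bolts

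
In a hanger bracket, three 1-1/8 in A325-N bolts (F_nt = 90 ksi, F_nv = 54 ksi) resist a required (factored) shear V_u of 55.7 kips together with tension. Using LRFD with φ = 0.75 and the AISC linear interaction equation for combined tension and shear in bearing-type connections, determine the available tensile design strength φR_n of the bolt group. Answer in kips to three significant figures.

169 kips

A_b = π·1.125²/4 = 0.994 in²; f_rv = 55.7 / (3 × 0.994) = 18.68 ksi.
F'_nt = 1.3 F_nt − (F_nt / φF_nv) f_rv = 1.3·90 − (90/(0.75·54))·18.68 = 75.49 ksi, capped at F_nt → F'_nt = 75.49 ksi.
R_n = F'_nt · A_b · n = 75.49 × 0.994 × 3 = 225.1 kips.
Design strength φR_n = 0.75 × 225.1 = 169 kips.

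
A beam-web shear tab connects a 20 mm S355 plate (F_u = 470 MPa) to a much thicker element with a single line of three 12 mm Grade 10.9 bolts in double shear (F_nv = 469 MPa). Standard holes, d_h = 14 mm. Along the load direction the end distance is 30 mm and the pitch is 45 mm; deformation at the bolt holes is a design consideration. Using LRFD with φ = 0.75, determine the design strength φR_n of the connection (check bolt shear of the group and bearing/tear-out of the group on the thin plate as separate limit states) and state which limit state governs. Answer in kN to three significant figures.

239 kN (bolt shear governs)

Bolt shear: A_b = π·12²/4 = 113.1 mm²; R_n = 469 × 113.1 × 3 × 2 / 1000 = 318.3 kN → 0.75 × 318.3 = 239 kN.
Bearing (1.2 l_c t F_u ≤ 2.4 d t F_u): upper limit = 2.4·12·20·470 / 1000 = 270.7 kN.
  Edge l_c = 30 − 14/2 = 23 → r_n = 259.4 kN; interior l_c = 45 − 14 = 31 → r_n = 270.7 kN.
  R_n,bearing = 1·259.4 + 2·270.7 = 800.9 kN → 0.75 × 800.9 = 601 kN.
Bolt shear governs: 239 kN.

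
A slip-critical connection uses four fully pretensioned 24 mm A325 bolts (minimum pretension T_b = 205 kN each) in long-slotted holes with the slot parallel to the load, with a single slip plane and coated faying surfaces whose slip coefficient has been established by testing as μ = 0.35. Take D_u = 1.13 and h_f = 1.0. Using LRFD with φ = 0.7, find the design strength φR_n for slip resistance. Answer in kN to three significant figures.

227 kN

R_n = μ · D_u · h_f · T_b · n_s · n_b = 0.35 × 1.13 × 1.0 × 205 × 1 × 4 = 324.3 kN.
Design strength φR_n = 0.7 × 324.3 = 227 kN.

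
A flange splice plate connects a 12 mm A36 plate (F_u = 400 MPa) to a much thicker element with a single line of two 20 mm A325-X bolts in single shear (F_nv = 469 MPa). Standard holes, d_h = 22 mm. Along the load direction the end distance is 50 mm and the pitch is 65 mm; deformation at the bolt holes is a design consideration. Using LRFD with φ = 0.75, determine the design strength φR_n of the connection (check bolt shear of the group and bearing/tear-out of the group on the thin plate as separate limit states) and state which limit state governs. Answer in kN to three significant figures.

Bolt shear: A_b = π·20²/4 = 314.2 mm²; R_n = 469 × 314.2 × 2 × 1 / 1000 = 294.7 kN → 0.75 × 294.7 = 221 kN.
Bearing (1.2 l_c t F_u ≤ 2.4 d t F_u): upper limit = 2.4·20·12·400 / 1000 = 230.4 kN.
  Edge l_c = 50 − 22/2 = 39 → r_n = 224.6 kN; interior l_c = 65 − 22 = 43 → r_n = 230.4 kN.
  R_n,bearing = 1·224.6 + 1·230.4 = 455 kN → 0.75 × 455 = 341 kN.
Bolt shear governs: 221 kN.

221 kN (bolt shear governs)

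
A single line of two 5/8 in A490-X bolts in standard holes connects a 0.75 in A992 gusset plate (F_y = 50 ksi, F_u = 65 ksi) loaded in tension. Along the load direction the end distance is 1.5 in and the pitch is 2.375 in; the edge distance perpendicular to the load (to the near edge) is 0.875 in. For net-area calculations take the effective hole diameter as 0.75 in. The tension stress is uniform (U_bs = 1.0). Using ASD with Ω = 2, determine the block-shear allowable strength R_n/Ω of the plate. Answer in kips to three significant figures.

52.4 kips

Shear plane L_v = 1.5 + 1·2.375 = 3.875 in; A_gv = 3.875 × 0.75 = 2.906 in².
A_nv = (3.875 − 1.5·0.75) × 0.75 = 2.062 in².
A_nt = (0.875 − 0.5·0.75) × 0.75 = 0.375 in².
0.6 F_u A_nv = 80.44 kips; 0.6 F_y A_gv = 87.19 kips → shear rupture governs the shear term.
R_n = 80.44 + 1.0 × 65 × 0.375 = 104.8 kips.
Allowable strength R_n/Ω = 104.8 / 2 = 52.4 kips.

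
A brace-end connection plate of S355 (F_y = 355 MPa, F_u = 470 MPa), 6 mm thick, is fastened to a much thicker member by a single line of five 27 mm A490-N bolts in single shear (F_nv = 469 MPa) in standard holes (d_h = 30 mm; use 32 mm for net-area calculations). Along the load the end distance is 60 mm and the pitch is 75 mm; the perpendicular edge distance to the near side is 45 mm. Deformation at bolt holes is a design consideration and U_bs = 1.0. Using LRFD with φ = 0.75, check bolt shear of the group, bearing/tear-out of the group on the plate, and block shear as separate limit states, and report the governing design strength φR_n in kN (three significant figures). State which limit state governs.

335 kN (block shear governs)

Bolt shear: A_b = π·27²/4 = 572.6 mm²; R_n = 469 × 572.6 × 5 × 1 / 1000 = 1343 kN → 0.75 × 1343 = 1010 kN.
Bearing: edge l_c = 45, r_n = 152.3 kN; interior l_c = 45, r_n = 152.3 kN; R_n = 152.3 + 4·152.3 = 761.4 kN → 571 kN.
Block shear: A_gv = 2160, A_nv = 1296, A_nt = 174 mm²; R_n = min(0.6F_uA_nv, 0.6F_yA_gv) + U_bs·F_u·A_nt = 447.3 kN → 335 kN.
Block shear governs: 335 kN.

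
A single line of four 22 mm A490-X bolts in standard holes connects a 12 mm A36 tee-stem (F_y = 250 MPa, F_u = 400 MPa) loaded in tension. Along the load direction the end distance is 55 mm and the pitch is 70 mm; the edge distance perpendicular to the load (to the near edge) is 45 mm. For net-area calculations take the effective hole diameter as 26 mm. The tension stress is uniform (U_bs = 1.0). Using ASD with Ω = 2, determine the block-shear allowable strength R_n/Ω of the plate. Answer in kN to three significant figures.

Shear plane L_v = 55 + 3·70 = 265 mm; A_gv = 265 × 12 = 3180 mm².
A_nv = (265 − 3.5·26) × 12 = 2088 mm².
A_nt = (45 − 0.5·26) × 12 = 384 mm².
0.6 F_u A_nv = 501.1 kN; 0.6 F_y A_gv = 477 kN → shear yielding governs the shear term.
R_n = 477 + 1.0 × 400 × 384 / 1000 = 630.6 kN.
Allowable strength R_n/Ω = 630.6 / 2 = 315 kN.

315 kN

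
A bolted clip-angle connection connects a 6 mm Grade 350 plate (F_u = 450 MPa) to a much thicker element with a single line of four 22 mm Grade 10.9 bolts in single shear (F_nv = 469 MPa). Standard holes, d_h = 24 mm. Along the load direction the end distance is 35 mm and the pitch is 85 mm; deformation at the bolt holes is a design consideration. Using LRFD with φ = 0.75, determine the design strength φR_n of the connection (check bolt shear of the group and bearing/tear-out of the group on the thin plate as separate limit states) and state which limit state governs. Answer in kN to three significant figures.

377 kN (bearing governs)

Bolt shear: A_b = π·22²/4 = 380.1 mm²; R_n = 469 × 380.1 × 4 × 1 / 1000 = 713.1 kN → 0.75 × 713.1 = 535 kN.
Bearing (1.2 l_c t F_u ≤ 2.4 d t F_u): upper limit = 2.4·22·6·450 / 1000 = 142.6 kN.
  Edge l_c = 35 − 24/2 = 23 → r_n = 74.52 kN; interior l_c = 85 − 24 = 61 → r_n = 142.6 kN.
  R_n,bearing = 1·74.52 + 3·142.6 = 502.2 kN → 0.75 × 502.2 = 377 kN.
Bearing governs: 377 kN.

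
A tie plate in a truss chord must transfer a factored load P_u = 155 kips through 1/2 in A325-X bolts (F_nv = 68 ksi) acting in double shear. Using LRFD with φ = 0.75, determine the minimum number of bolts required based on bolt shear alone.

8 bolts

A_b = π·0.5²/4 = 0.1963 in².
Per-bolt design strength φR_n = 0.75 × 68 × 0.1963 × 2 = 20.03 kips.
n ≥ 155 / 20.03 = 7.739 → use 8 bolts.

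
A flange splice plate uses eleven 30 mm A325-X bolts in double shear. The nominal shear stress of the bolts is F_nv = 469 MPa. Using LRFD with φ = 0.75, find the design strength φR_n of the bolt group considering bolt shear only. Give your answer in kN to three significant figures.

5470 kN

A_b = π × 30² / 4 = 706.9 mm².
R_n = F_nv · A_b · n · n_s = 469 × 706.9 × 11 × 2 / 1000 = 7293 kN.
Design strength φR_n = 0.75 × 7293 = 5470 kN.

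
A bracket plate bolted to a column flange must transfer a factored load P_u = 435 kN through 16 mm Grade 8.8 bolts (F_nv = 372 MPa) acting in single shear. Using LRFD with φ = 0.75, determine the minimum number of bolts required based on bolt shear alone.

8 bolts

A_b = π·16²/4 = 201.1 mm².
Per-bolt design strength φR_n = 0.75 × 372 × 201.1 × 1 / 1000 = 56.1 kN.
n ≥ 435 / 56.1 = 7.755 → use 8 bolts.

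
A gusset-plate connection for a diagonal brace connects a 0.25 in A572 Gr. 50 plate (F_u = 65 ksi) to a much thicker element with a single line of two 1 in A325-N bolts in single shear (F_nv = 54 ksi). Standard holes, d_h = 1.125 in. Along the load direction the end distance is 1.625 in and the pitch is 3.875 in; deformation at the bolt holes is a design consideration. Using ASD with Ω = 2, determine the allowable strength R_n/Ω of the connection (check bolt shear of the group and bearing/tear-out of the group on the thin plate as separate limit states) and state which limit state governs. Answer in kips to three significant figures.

29.9 kips (bearing governs)

Bolt shear: A_b = π·1²/4 = 0.7854 in²; R_n = 54 × 0.7854 × 2 × 1 = 84.82 kips → 84.82 / 2 = 42.4 kips.
Bearing (1.2 l_c t F_u ≤ 2.4 d t F_u): upper limit = 2.4·1·0.25·65 = 39 kips.
  Edge l_c = 1.625 − 1.125/2 = 1.062 → r_n = 20.72 kips; interior l_c = 3.875 − 1.125 = 2.75 → r_n = 39 kips.
  R_n,bearing = 1·20.72 + 1·39 = 59.72 kips → 59.72 / 2 = 29.9 kips.
Bearing governs: 29.9 kips.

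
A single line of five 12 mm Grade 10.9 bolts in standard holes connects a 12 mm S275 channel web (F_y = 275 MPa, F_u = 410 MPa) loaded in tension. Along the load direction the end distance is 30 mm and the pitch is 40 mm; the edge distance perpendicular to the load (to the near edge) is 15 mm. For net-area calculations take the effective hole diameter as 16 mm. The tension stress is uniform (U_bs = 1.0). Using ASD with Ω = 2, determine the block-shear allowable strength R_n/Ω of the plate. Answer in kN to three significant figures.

191 kN

Shear plane L_v = 30 + 4·40 = 190 mm; A_gv = 190 × 12 = 2280 mm².
A_nv = (190 − 4.5·16) × 12 = 1416 mm².
A_nt = (15 − 0.5·16) × 12 = 84 mm².
0.6 F_u A_nv = 348.3 kN; 0.6 F_y A_gv = 376.2 kN → shear rupture governs the shear term.
R_n = 348.3 + 1.0 × 410 × 84 / 1000 = 382.8 kN.
Allowable strength R_n/Ω = 382.8 / 2 = 191 kN.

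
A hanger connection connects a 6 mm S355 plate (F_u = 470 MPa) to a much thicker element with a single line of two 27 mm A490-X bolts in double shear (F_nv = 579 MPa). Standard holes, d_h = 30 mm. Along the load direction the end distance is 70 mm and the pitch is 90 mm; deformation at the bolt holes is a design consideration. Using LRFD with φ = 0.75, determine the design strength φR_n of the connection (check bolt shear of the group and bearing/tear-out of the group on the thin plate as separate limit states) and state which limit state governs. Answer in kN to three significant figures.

Bolt shear: A_b = π·27²/4 = 572.6 mm²; R_n = 579 × 572.6 × 2 × 2 / 1000 = 1326 kN → 0.75 × 1326 = 995 kN.
Bearing (1.2 l_c t F_u ≤ 2.4 d t F_u): upper limit = 2.4·27·6·470 / 1000 = 182.7 kN.
  Edge l_c = 70 − 30/2 = 55 → r_n = 182.7 kN; interior l_c = 90 − 30 = 60 → r_n = 182.7 kN.
  R_n,bearing = 1·182.7 + 1·182.7 = 365.5 kN → 0.75 × 365.5 = 274 kN.
Bearing governs: 274 kN.

274 kN (bearing governs)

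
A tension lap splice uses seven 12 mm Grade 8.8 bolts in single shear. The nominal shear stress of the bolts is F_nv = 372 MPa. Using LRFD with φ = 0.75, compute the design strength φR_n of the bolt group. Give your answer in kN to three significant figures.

A_b = π × 12² / 4 = 113.1 mm².
R_n = F_nv · A_b · n · n_s = 372 × 113.1 × 7 × 1 / 1000 = 294.5 kN.
Design strength φR_n = 0.75 × 294.5 = 221 kN.

221 kN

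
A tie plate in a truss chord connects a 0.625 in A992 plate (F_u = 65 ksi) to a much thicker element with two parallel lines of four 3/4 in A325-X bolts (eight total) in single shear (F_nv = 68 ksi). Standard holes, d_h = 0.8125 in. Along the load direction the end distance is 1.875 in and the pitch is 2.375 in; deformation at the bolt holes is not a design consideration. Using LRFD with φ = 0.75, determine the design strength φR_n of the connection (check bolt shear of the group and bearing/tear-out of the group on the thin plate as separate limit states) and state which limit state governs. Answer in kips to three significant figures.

Bolt shear: A_b = π·0.75²/4 = 0.4418 in²; R_n = 68 × 0.4418 × 8 × 1 = 240.3 kips → 0.75 × 240.3 = 180 kips.
Bearing (1.5 l_c t F_u ≤ 3.0 d t F_u): upper limit = 3.0·0.75·0.625·65 = 91.41 kips.
  Edge l_c = 1.875 − 0.8125/2 = 1.469 → r_n = 89.5 kips; interior l_c = 2.375 − 0.8125 = 1.562 → r_n = 91.41 kips.
  R_n,bearing = 2·89.5 + 6·91.41 = 727.4 kips → 0.75 × 727.4 = 546 kips.
Bolt shear governs: 180 kips.

180 kips (bolt shear governs)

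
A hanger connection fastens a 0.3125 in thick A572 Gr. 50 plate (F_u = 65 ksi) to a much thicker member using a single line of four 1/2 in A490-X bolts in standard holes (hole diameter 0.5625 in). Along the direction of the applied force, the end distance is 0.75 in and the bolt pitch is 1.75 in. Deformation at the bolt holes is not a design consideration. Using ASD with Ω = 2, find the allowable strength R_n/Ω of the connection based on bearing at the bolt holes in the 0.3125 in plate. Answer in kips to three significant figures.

52.8 kips

Per bolt r_n = 1.5 l_c t F_u ≤ 3.0 d t F_u; upper limit = 3.0 × 0.5 × 0.3125 × 65 = 30.47 kips.
Edge bolt: l_c = 0.75 − 0.5625/2 = 0.4688 in → 1.5 × 0.4688 × 0.3125 × 65 = 14.28 → r_n = 14.28 kips.
Interior bolts: l_c = 1.75 − 0.5625 = 1.188 in → 1.5 × 1.188 × 0.3125 × 65 = 36.18 → r_n = 30.47 kips.
R_n = 1 × 14.28 + 3 × 30.47 = 105.7 kips.
Allowable strength R_n/Ω = 105.7 / 2 = 52.8 kips.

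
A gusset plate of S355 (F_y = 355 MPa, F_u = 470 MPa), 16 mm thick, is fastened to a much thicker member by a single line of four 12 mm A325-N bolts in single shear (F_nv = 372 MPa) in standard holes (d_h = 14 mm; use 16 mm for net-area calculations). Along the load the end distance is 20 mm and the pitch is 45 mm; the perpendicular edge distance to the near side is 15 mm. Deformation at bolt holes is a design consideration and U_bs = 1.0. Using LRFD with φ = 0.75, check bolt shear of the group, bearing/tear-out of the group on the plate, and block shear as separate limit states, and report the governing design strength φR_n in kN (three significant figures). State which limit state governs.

126 kN (bolt shear governs)

Bolt shear: A_b = π·12²/4 = 113.1 mm²; R_n = 372 × 113.1 × 4 × 1 / 1000 = 168.3 kN → 0.75 × 168.3 = 126 kN.
Bearing: edge l_c = 13, r_n = 117.3 kN; interior l_c = 31, r_n = 216.6 kN; R_n = 117.3 + 3·216.6 = 767 kN → 575 kN.
Block shear: A_gv = 2480, A_nv = 1584, A_nt = 112 mm²; R_n = min(0.6F_uA_nv, 0.6F_yA_gv) + U_bs·F_u·A_nt = 499.3 kN → 374 kN.
Bolt shear governs: 126 kN.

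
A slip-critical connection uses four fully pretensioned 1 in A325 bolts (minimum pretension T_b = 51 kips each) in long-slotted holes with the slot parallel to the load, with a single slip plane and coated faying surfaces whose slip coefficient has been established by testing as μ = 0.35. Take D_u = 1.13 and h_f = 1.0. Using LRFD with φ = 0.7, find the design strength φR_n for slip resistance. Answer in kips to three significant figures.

56.5 kips

R_n = μ · D_u · h_f · T_b · n_s · n_b = 0.35 × 1.13 × 1.0 × 51 × 1 × 4 = 80.68 kips.
Design strength φR_n = 0.7 × 80.68 = 56.5 kips.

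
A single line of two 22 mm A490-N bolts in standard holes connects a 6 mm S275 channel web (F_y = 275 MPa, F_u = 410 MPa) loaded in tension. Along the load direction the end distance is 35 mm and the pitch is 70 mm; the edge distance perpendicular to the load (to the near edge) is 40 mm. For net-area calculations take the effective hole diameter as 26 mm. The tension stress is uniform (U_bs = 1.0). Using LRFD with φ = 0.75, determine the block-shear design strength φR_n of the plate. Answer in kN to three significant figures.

Shear plane L_v = 35 + 1·70 = 105 mm; A_gv = 105 × 6 = 630 mm².
A_nv = (105 − 1.5·26) × 6 = 396 mm².
A_nt = (40 − 0.5·26) × 6 = 162 mm².
0.6 F_u A_nv = 97.42 kN; 0.6 F_y A_gv = 104 kN → shear rupture governs the shear term.
R_n = 97.42 + 1.0 × 410 × 162 / 1000 = 163.8 kN.
Design strength φR_n = 0.75 × 163.8 = 123 kN.

123 kN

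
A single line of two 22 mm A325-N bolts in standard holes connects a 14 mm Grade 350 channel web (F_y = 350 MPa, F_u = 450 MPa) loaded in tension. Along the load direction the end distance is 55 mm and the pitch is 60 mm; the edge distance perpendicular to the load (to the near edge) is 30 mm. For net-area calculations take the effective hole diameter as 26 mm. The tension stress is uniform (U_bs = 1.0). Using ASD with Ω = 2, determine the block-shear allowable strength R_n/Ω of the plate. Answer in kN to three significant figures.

Shear plane L_v = 55 + 1·60 = 115 mm; A_gv = 115 × 14 = 1610 mm².
A_nv = (115 − 1.5·26) × 14 = 1064 mm².
A_nt = (30 − 0.5·26) × 14 = 238 mm².
0.6 F_u A_nv = 287.3 kN; 0.6 F_y A_gv = 338.1 kN → shear rupture governs the shear term.
R_n = 287.3 + 1.0 × 450 × 238 / 1000 = 394.4 kN.
Allowable strength R_n/Ω = 394.4 / 2 = 197 kN.

197 kN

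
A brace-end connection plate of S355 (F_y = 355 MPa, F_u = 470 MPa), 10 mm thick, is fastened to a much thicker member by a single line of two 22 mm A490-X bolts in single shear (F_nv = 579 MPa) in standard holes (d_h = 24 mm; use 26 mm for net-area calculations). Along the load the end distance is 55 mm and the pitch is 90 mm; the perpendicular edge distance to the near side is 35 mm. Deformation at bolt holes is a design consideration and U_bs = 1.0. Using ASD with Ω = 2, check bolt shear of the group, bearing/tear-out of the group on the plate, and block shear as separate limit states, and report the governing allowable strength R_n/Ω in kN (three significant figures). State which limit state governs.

Bolt shear: A_b = π·22²/4 = 380.1 mm²; R_n = 579 × 380.1 × 2 × 1 / 1000 = 440.2 kN → 440.2 / 2 = 220 kN.
Bearing: edge l_c = 43, r_n = 242.5 kN; interior l_c = 66, r_n = 248.2 kN; R_n = 242.5 + 1·248.2 = 490.7 kN → 245 kN.
Block shear: A_gv = 1450, A_nv = 1060, A_nt = 220 mm²; R_n = min(0.6F_uA_nv, 0.6F_yA_gv) + U_bs·F_u·A_nt = 402.3 kN → 201 kN.
Block shear governs: 201 kN.

201 kN (block shear governs)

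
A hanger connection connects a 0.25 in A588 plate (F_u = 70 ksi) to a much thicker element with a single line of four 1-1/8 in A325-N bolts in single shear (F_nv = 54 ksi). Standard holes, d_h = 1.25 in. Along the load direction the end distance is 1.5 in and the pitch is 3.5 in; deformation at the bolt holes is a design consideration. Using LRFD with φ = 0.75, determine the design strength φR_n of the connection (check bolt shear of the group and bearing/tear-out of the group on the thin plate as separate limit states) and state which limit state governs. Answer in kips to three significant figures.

Bolt shear: A_b = π·1.125²/4 = 0.994 in²; R_n = 54 × 0.994 × 4 × 1 = 214.7 kips → 0.75 × 214.7 = 161 kips.
Bearing (1.2 l_c t F_u ≤ 2.4 d t F_u): upper limit = 2.4·1.125·0.25·70 = 47.25 kips.
  Edge l_c = 1.5 − 1.25/2 = 0.875 → r_n = 18.38 kips; interior l_c = 3.5 − 1.25 = 2.25 → r_n = 47.25 kips.
  R_n,bearing = 1·18.38 + 3·47.25 = 160.1 kips → 0.75 × 160.1 = 120 kips.
Bearing governs: 120 kips.

120 kips (bearing governs)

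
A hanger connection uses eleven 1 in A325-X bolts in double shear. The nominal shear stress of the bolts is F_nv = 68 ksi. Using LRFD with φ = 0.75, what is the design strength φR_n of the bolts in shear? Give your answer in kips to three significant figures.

A_b = π × 1² / 4 = 0.7854 in².
R_n = F_nv · A_b · n · n_s = 68 × 0.7854 × 11 × 2 = 1175 kips.
Design strength φR_n = 0.75 × 1175 = 881 kips.

881 kips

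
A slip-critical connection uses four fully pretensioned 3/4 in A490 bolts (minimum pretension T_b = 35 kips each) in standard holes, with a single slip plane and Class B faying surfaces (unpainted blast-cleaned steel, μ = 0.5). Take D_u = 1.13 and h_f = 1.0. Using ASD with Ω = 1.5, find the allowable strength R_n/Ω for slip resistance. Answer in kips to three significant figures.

R_n = μ · D_u · h_f · T_b · n_s · n_b = 0.5 × 1.13 × 1.0 × 35 × 1 × 4 = 79.1 kips.
Allowable strength R_n/Ω = 79.1 / 1.5 = 52.7 kips.

52.7 kips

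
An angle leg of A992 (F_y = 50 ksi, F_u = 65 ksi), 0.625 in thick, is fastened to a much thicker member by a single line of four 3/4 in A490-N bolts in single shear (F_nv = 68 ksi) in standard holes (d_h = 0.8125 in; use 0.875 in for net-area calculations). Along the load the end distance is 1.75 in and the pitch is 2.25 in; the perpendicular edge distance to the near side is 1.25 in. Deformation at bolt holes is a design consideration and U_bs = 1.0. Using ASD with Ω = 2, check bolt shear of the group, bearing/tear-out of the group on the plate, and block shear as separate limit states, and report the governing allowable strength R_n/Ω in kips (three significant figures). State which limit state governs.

60.1 kips (bolt shear governs)

Bolt shear: A_b = π·0.75²/4 = 0.4418 in²; R_n = 68 × 0.4418 × 4 × 1 = 120.2 kips → 120.2 / 2 = 60.1 kips.
Bearing: edge l_c = 1.344, r_n = 65.51 kips; interior l_c = 1.438, r_n = 70.08 kips; R_n = 65.51 + 3·70.08 = 275.7 kips → 138 kips.
Block shear: A_gv = 5.312, A_nv = 3.398, A_nt = 0.5078 in²; R_n = min(0.6F_uA_nv, 0.6F_yA_gv) + U_bs·F_u·A_nt = 165.5 kips → 82.8 kips.
Bolt shear governs: 60.1 kips.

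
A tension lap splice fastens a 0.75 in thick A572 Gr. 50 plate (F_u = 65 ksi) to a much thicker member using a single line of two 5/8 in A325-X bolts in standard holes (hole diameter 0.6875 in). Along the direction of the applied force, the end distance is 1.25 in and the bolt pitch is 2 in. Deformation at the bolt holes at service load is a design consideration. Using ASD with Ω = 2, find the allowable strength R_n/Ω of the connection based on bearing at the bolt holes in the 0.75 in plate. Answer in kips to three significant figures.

Per bolt r_n = 1.2 l_c t F_u ≤ 2.4 d t F_u; upper limit = 2.4 × 0.625 × 0.75 × 65 = 73.12 kips.
Edge bolt: l_c = 1.25 − 0.6875/2 = 0.9062 in → 1.2 × 0.9062 × 0.75 × 65 = 53.02 → r_n = 53.02 kips.
Interior bolts: l_c = 2 − 0.6875 = 1.312 in → 1.2 × 1.312 × 0.75 × 65 = 76.78 → r_n = 73.12 kips.
R_n = 1 × 53.02 + 1 × 73.12 = 126.1 kips.
Allowable strength R_n/Ω = 126.1 / 2 = 63.1 kips.

63.1 kips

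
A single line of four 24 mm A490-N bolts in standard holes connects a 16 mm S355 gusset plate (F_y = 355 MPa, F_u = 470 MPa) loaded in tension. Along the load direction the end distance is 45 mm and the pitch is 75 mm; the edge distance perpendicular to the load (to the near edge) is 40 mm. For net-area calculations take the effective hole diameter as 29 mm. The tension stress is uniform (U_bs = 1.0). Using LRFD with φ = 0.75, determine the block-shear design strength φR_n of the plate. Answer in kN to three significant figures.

Shear plane L_v = 45 + 3·75 = 270 mm; A_gv = 270 × 16 = 4320 mm².
A_nv = (270 − 3.5·29) × 16 = 2696 mm².
A_nt = (40 − 0.5·29) × 16 = 408 mm².
0.6 F_u A_nv = 760.3 kN; 0.6 F_y A_gv = 920.2 kN → shear rupture governs the shear term.
R_n = 760.3 + 1.0 × 470 × 408 / 1000 = 952 kN.
Design strength φR_n = 0.75 × 952 = 714 kN.

714 kN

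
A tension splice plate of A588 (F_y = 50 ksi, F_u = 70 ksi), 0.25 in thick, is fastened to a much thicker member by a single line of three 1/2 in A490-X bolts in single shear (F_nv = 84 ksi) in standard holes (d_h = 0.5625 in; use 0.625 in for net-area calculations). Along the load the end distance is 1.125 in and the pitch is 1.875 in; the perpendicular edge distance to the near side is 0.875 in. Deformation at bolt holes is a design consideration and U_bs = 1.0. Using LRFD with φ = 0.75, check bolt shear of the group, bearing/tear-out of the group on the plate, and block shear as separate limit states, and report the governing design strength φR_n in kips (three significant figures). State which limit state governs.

Bolt shear: A_b = π·0.5²/4 = 0.1963 in²; R_n = 84 × 0.1963 × 3 × 1 = 49.48 kips → 0.75 × 49.48 = 37.1 kips.
Bearing: edge l_c = 0.8438, r_n = 17.72 kips; interior l_c = 1.312, r_n = 21 kips; R_n = 17.72 + 2·21 = 59.72 kips → 44.8 kips.
Block shear: A_gv = 1.219, A_nv = 0.8281, A_nt = 0.1406 in²; R_n = min(0.6F_uA_nv, 0.6F_yA_gv) + U_bs·F_u·A_nt = 44.62 kips → 33.5 kips.
Block shear governs: 33.5 kips.

33.5 kips (block shear governs)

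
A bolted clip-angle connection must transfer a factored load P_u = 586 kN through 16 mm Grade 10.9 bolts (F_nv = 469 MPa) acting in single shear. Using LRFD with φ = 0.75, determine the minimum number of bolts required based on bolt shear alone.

A_b = π·16²/4 = 201.1 mm².
Per-bolt design strength φR_n = 0.75 × 469 × 201.1 × 1 / 1000 = 70.72 kN.
n ≥ 586 / 70.72 = 8.286 → use 9 bolts.

9 bolts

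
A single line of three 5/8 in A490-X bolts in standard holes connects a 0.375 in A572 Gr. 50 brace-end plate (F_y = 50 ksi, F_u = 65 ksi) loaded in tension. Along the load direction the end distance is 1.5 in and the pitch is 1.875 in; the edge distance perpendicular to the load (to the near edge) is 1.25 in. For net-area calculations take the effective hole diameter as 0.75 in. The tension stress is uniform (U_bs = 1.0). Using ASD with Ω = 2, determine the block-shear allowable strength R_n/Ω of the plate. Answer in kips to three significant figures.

35.3 kips

Shear plane L_v = 1.5 + 2·1.875 = 5.25 in; A_gv = 5.25 × 0.375 = 1.969 in².
A_nv = (5.25 − 2.5·0.75) × 0.375 = 1.266 in².
A_nt = (1.25 − 0.5·0.75) × 0.375 = 0.3281 in².
0.6 F_u A_nv = 49.36 kips; 0.6 F_y A_gv = 59.06 kips → shear rupture governs the shear term.
R_n = 49.36 + 1.0 × 65 × 0.3281 = 70.69 kips.
Allowable strength R_n/Ω = 70.69 / 2 = 35.3 kips.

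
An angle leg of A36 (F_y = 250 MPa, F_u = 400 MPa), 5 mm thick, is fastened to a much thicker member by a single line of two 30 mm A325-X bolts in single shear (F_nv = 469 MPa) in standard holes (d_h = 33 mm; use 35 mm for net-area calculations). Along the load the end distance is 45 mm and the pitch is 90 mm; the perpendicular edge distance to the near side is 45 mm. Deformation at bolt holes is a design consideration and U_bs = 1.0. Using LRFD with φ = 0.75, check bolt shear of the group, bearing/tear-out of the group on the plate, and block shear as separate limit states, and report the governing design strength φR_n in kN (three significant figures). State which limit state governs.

Bolt shear: A_b = π·30²/4 = 706.9 mm²; R_n = 469 × 706.9 × 2 × 1 / 1000 = 663 kN → 0.75 × 663 = 497 kN.
Bearing: edge l_c = 28.5, r_n = 68.4 kN; interior l_c = 57, r_n = 136.8 kN; R_n = 68.4 + 1·136.8 = 205.2 kN → 154 kN.
Block shear: A_gv = 675, A_nv = 412.5, A_nt = 137.5 mm²; R_n = min(0.6F_uA_nv, 0.6F_yA_gv) + U_bs·F_u·A_nt = 154 kN → 116 kN.
Block shear governs: 116 kN.

116 kN (block shear governs)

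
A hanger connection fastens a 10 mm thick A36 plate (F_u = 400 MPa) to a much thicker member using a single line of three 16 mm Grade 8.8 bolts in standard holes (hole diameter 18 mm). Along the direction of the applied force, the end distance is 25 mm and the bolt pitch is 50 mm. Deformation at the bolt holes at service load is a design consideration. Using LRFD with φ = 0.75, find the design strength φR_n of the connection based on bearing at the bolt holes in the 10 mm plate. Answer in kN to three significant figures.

Per bolt r_n = 1.2 l_c t F_u ≤ 2.4 d t F_u; upper limit = 2.4 × 16 × 10 × 400 / 1000 = 153.6 kN.
Edge bolt: l_c = 25 − 18/2 = 16 mm → 1.2 × 16 × 10 × 400 / 1000 = 76.8 → r_n = 76.8 kN.
Interior bolts: l_c = 50 − 18 = 32 mm → 1.2 × 32 × 10 × 400 / 1000 = 153.6 → r_n = 153.6 kN.
R_n = 1 × 76.8 + 2 × 153.6 = 384 kN.
Design strength φR_n = 0.75 × 384 = 288 kN.

288 kN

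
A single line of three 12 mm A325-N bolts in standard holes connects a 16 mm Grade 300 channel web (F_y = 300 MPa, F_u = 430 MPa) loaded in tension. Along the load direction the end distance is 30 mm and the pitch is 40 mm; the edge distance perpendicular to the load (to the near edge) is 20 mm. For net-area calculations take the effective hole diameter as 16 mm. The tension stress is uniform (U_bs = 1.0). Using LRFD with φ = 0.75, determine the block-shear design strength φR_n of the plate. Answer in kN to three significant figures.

Shear plane L_v = 30 + 2·40 = 110 mm; A_gv = 110 × 16 = 1760 mm².
A_nv = (110 − 2.5·16) × 16 = 1120 mm².
A_nt = (20 − 0.5·16) × 16 = 192 mm².
0.6 F_u A_nv = 289 kN; 0.6 F_y A_gv = 316.8 kN → shear rupture governs the shear term.
R_n = 289 + 1.0 × 430 × 192 / 1000 = 371.5 kN.
Design strength φR_n = 0.75 × 371.5 = 279 kN.

279 kN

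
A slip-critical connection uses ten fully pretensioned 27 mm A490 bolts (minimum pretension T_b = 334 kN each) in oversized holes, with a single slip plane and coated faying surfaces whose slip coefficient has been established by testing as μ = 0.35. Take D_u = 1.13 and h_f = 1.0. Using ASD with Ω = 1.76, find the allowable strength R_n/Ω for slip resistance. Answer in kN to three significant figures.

751 kN

R_n = μ · D_u · h_f · T_b · n_s · n_b = 0.35 × 1.13 × 1.0 × 334 × 1 × 10 = 1321 kN.
Allowable strength R_n/Ω = 1321 / 1.76 = 751 kN.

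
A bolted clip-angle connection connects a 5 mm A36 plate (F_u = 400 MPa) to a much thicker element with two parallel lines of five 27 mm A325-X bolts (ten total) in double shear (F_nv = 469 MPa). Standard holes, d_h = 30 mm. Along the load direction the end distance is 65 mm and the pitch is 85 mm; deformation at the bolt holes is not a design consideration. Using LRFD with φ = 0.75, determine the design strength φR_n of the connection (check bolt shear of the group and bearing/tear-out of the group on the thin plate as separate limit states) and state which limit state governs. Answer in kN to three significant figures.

Bolt shear: A_b = π·27²/4 = 572.6 mm²; R_n = 469 × 572.6 × 10 × 2 / 1000 = 5371 kN → 0.75 × 5371 = 4030 kN.
Bearing (1.5 l_c t F_u ≤ 3.0 d t F_u): upper limit = 3.0·27·5·400 / 1000 = 162 kN.
  Edge l_c = 65 − 30/2 = 50 → r_n = 150 kN; interior l_c = 85 − 30 = 55 → r_n = 162 kN.
  R_n,bearing = 2·150 + 8·162 = 1596 kN → 0.75 × 1596 = 1200 kN.
Bearing governs: 1200 kN.

1200 kN (bearing governs)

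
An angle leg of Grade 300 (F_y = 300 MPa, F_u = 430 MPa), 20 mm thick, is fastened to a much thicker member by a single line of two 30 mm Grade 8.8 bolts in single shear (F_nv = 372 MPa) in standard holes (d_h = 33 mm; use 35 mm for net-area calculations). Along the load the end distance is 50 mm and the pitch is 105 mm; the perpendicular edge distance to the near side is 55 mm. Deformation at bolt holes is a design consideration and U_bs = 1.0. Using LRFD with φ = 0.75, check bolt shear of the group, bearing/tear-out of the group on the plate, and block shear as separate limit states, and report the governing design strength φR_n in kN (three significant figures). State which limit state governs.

Bolt shear: A_b = π·30²/4 = 706.9 mm²; R_n = 372 × 706.9 × 2 × 1 / 1000 = 525.9 kN → 0.75 × 525.9 = 394 kN.
Bearing: edge l_c = 33.5, r_n = 345.7 kN; interior l_c = 72, r_n = 619.2 kN; R_n = 345.7 + 1·619.2 = 964.9 kN → 724 kN.
Block shear: A_gv = 3100, A_nv = 2050, A_nt = 750 mm²; R_n = min(0.6F_uA_nv, 0.6F_yA_gv) + U_bs·F_u·A_nt = 851.4 kN → 639 kN.
Bolt shear governs: 394 kN.

394 kN (bolt shear governs)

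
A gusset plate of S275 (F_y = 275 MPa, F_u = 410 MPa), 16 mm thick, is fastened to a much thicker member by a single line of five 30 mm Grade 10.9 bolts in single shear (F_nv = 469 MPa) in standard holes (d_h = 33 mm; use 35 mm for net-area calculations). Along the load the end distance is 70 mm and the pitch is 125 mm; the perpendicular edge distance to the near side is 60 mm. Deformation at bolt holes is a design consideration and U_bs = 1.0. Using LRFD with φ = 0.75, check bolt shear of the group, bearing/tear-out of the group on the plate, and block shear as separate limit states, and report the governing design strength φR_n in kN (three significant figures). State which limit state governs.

1240 kN (bolt shear governs)

Bolt shear: A_b = π·30²/4 = 706.9 mm²; R_n = 469 × 706.9 × 5 × 1 / 1000 = 1658 kN → 0.75 × 1658 = 1240 kN.
Bearing: edge l_c = 53.5, r_n = 421.2 kN; interior l_c = 92, r_n = 472.3 kN; R_n = 421.2 + 4·472.3 = 2310 kN → 1730 kN.
Block shear: A_gv = 9120, A_nv = 6600, A_nt = 680 mm²; R_n = min(0.6F_uA_nv, 0.6F_yA_gv) + U_bs·F_u·A_nt = 1784 kN → 1340 kN.
Bolt shear governs: 1240 kN.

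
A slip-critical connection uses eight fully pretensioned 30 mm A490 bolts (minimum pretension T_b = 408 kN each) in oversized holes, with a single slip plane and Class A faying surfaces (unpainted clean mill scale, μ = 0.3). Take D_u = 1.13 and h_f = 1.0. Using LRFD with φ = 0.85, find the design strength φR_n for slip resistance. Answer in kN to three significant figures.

R_n = μ · D_u · h_f · T_b · n_s · n_b = 0.3 × 1.13 × 1.0 × 408 × 1 × 8 = 1106 kN.
Design strength φR_n = 0.85 × 1106 = 941 kN.

941 kN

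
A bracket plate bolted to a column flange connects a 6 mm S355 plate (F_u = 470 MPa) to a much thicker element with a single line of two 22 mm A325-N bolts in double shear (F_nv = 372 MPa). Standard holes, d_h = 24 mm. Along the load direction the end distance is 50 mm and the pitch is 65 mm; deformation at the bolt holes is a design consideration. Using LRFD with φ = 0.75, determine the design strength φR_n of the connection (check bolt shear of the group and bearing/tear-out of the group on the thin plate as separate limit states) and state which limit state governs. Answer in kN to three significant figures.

Bolt shear: A_b = π·22²/4 = 380.1 mm²; R_n = 372 × 380.1 × 2 × 2 / 1000 = 565.6 kN → 0.75 × 565.6 = 424 kN.
Bearing (1.2 l_c t F_u ≤ 2.4 d t F_u): upper limit = 2.4·22·6·470 / 1000 = 148.9 kN.
  Edge l_c = 50 − 24/2 = 38 → r_n = 128.6 kN; interior l_c = 65 − 24 = 41 → r_n = 138.7 kN.
  R_n,bearing = 1·128.6 + 1·138.7 = 267.3 kN → 0.75 × 267.3 = 201 kN.
Bearing governs: 201 kN.

201 kN (bearing governs)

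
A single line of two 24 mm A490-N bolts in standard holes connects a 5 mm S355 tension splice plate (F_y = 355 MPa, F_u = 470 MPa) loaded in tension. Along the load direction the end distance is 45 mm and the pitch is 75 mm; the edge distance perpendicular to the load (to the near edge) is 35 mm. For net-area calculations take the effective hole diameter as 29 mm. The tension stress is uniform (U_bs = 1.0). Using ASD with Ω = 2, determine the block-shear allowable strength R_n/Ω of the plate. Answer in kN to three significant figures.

78 kN

Shear plane L_v = 45 + 1·75 = 120 mm; A_gv = 120 × 5 = 600 mm².
A_nv = (120 − 1.5·29) × 5 = 382.5 mm².
A_nt = (35 − 0.5·29) × 5 = 102.5 mm².
0.6 F_u A_nv = 107.9 kN; 0.6 F_y A_gv = 127.8 kN → shear rupture governs the shear term.
R_n = 107.9 + 1.0 × 470 × 102.5 / 1000 = 156 kN.
Allowable strength R_n/Ω = 156 / 2 = 78 kN.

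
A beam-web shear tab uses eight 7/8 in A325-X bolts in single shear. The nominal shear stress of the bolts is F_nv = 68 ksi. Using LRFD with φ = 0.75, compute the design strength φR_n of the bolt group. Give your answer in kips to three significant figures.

245 kips

A_b = π × 0.875² / 4 = 0.6013 in².
R_n = F_nv · A_b · n · n_s = 68 × 0.6013 × 8 × 1 = 327.1 kips.
Design strength φR_n = 0.75 × 327.1 = 245 kips.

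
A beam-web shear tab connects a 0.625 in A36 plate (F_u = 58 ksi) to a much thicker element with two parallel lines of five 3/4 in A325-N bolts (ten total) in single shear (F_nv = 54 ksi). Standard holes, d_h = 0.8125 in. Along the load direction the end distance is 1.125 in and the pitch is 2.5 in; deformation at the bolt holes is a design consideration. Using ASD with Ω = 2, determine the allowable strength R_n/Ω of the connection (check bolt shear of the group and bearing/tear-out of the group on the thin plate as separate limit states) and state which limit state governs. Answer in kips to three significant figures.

119 kips (bolt shear governs)

Bolt shear: A_b = π·0.75²/4 = 0.4418 in²; R_n = 54 × 0.4418 × 10 × 1 = 238.6 kips → 238.6 / 2 = 119 kips.
Bearing (1.2 l_c t F_u ≤ 2.4 d t F_u): upper limit = 2.4·0.75·0.625·58 = 65.25 kips.
  Edge l_c = 1.125 − 0.8125/2 = 0.7188 → r_n = 31.27 kips; interior l_c = 2.5 − 0.8125 = 1.688 → r_n = 65.25 kips.
  R_n,bearing = 2·31.27 + 8·65.25 = 584.5 kips → 584.5 / 2 = 292 kips.
Bolt shear governs: 119 kips.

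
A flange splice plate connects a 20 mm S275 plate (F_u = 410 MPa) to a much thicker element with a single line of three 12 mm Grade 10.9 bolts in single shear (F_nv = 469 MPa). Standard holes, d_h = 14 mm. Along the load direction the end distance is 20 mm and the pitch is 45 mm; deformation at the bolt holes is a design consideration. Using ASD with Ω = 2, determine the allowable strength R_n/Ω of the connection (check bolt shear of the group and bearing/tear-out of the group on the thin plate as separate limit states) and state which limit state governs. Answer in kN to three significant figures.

79.6 kN (bolt shear governs)

Bolt shear: A_b = π·12²/4 = 113.1 mm²; R_n = 469 × 113.1 × 3 × 1 / 1000 = 159.1 kN → 159.1 / 2 = 79.6 kN.
Bearing (1.2 l_c t F_u ≤ 2.4 d t F_u): upper limit = 2.4·12·20·410 / 1000 = 236.2 kN.
  Edge l_c = 20 − 14/2 = 13 → r_n = 127.9 kN; interior l_c = 45 − 14 = 31 → r_n = 236.2 kN.
  R_n,bearing = 1·127.9 + 2·236.2 = 600.2 kN → 600.2 / 2 = 300 kN.
Bolt shear governs: 79.6 kN.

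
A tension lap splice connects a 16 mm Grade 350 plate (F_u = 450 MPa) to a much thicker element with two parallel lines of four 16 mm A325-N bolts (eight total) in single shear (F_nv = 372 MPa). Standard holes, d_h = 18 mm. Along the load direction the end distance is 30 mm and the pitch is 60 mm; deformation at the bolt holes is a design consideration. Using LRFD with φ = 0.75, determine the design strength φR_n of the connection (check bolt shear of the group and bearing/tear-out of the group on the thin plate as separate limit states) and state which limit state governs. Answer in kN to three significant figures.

Bolt shear: A_b = π·16²/4 = 201.1 mm²; R_n = 372 × 201.1 × 8 × 1 / 1000 = 598.4 kN → 0.75 × 598.4 = 449 kN.
Bearing (1.2 l_c t F_u ≤ 2.4 d t F_u): upper limit = 2.4·16·16·450 / 1000 = 276.5 kN.
  Edge l_c = 30 − 18/2 = 21 → r_n = 181.4 kN; interior l_c = 60 − 18 = 42 → r_n = 276.5 kN.
  R_n,bearing = 2·181.4 + 6·276.5 = 2022 kN → 0.75 × 2022 = 1520 kN.
Bolt shear governs: 449 kN.

449 kN (bolt shear governs)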